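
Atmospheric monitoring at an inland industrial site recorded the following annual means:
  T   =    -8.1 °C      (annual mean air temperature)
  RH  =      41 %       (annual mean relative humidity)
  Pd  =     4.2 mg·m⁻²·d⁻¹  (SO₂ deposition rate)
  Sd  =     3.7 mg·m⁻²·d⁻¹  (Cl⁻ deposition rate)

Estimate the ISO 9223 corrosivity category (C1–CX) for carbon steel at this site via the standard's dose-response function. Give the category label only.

carbon steel: T≤10 °C ⇒ hinge +0.150·(-8.1−10) = -2.7150
  Pd branch = 1.77·Pd^0.52·e^(0.02·RH+f) = 0.5611 μm/a
  Sd branch = 0.102·Sd^0.62·e^(0.033·RH+0.04·T) = 0.6424 μm/a
  r_corr = 0.5611 + 0.6424 = 1.203 μm/a
ISO 9223 Table 2 (carbon steel): 0 < 1.2 ≤ 1.3 μm/a ⇒ C1

C1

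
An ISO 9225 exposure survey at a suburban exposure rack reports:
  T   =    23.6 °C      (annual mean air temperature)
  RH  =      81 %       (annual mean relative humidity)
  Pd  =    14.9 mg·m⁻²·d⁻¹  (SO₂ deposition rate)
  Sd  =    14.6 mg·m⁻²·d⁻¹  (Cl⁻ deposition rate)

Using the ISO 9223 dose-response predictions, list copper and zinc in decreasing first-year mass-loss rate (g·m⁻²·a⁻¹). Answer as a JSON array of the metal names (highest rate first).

["copper", "zinc"]

copper: T>10 °C ⇒ hinge -0.080·(23.6−10) = -1.0880
  sulphur-dioxide contribution → 0.4288 μm/a
  chloride contribution → 1.241 μm/a
  total first-year rate 1.67 μm/a
  mass loss = 1.67 μm/a × 8.96 g/cm³ = 14.96 g·m⁻²·a⁻¹
zinc: temperature factor f = -0.071·(13.6) = -0.9656
  sulphur-dioxide contribution → 0.6693 μm/a
  chloride contribution → 1.146 μm/a
  total first-year rate 1.816 μm/a
  mass loss = 1.816 μm/a × 7.14 g/cm³ = 12.96 g·m⁻²·a⁻¹
Ordering by g·m⁻²·a⁻¹: copper (15) > zinc (13)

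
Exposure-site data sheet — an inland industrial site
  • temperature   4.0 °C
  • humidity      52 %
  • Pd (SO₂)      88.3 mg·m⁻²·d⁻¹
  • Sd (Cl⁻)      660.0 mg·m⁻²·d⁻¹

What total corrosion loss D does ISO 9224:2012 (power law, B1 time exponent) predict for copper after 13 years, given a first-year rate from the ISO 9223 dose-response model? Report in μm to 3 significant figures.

copper: temperature factor f = +0.126·(-6.0) = -0.7560
  SO₂ term: 0.0053·88.3^0.26·exp(0.059·52-0.7560) = 0.1715
  Cl⁻ term: 0.01025·660.0^0.27·exp(0.036·52+0.049·4.0) = 0.4679
  sum: 0.1715 + 0.4679 → r_corr = 0.6394 μm/a
Power-law: D(13) = r_corr · 13^0.667
  D(13) = 0.6394 × 13^0.667 = 0.6394 × 5.534 = 3.538 μm

D(13) = 3.54 μm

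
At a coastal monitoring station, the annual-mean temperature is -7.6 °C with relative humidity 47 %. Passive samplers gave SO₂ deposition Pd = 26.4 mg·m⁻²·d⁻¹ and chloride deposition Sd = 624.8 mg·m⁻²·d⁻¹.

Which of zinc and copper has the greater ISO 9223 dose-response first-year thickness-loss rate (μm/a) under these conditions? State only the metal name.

zinc: T≤10 °C ⇒ hinge +0.038·(-7.6−10) = -0.6688
  Pd branch = 0.0129·Pd^0.44·e^(0.046·RH+f) = 0.2424 μm/a
  Sd branch = 0.0175·Sd^0.57·e^(0.008·RH+0.085·T) = 0.524 μm/a
  r_corr = 0.2424 + 0.524 = 0.7665 μm/a
copper: f(T) = +0.126·(T−10) [T≤10 °C] = -2.2176
  Pd branch = 0.0053·Pd^0.26·e^(0.059·RH+f) = 0.02163 μm/a
  Cl⁻ term: 0.01025·624.8^0.27·exp(0.036·47+0.049·-7.6) = 0.2181
  sum: 0.02163 + 0.2181 → r_corr = 0.2397 μm/a
Ordering by μm/a: zinc (0.766) > copper (0.24)

zinc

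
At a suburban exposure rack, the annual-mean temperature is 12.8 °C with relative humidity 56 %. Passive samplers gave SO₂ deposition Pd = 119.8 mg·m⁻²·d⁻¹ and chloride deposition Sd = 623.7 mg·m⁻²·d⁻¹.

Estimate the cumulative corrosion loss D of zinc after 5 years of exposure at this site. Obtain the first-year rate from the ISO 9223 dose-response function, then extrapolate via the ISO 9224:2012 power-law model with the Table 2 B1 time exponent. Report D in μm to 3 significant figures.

zinc: f(T) = -0.071·(T−10) [T>10 °C] = -0.1988
  SO₂ term: 0.0129·119.8^0.44·exp(0.046·56-0.1988) = 1.142
  Cl⁻ term: 0.0175·623.7^0.57·exp(0.008·56+0.085·12.8) = 3.186
  r_corr = 1.142 + 3.186 = 4.328 μm/a
ISO 9224: D(t) = r_corr · t^b with b = 0.813 (zinc, B1)
  D(5) = 4.328 × 5^0.813 = 4.328 × 3.701 = 16.01 μm

D(5) = 16.0 μm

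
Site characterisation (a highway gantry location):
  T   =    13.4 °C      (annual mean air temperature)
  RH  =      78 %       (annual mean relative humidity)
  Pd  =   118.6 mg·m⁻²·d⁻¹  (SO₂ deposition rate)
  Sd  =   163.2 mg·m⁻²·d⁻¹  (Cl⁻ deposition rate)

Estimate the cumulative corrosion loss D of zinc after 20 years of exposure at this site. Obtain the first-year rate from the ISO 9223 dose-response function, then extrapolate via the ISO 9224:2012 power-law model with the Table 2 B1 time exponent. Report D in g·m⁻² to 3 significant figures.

D(20) = 396 g·m⁻²

zinc: f(T) = -0.071·(T−10) [T>10 °C] = -0.2414
  SO₂ term: 0.0129·118.6^0.44·exp(0.046·78-0.2414) = 2.996
  Cl⁻ term: 0.0175·163.2^0.57·exp(0.008·78+0.085·13.4) = 1.862
  sum: 2.996 + 1.862 → r_corr = 4.858 μm/a
Long-term exponent b (ISO 9224 Table 2, B1) = 0.813
  D(20) = 4.858 × 20^0.813 = 4.858 × 11.42 = 55.49 μm
  Mass loss = 55.49 μm × 7.14 g/cm³ = 396.2 g·m⁻²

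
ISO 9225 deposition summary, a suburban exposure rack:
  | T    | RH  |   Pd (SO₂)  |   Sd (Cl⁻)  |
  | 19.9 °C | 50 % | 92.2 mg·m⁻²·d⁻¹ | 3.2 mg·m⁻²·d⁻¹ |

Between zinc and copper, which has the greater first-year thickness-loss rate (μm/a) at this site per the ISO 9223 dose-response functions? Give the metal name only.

zinc

zinc: T>10 °C ⇒ hinge -0.071·(19.9−10) = -0.7029
  sulphur-dioxide contribution → 0.4663 μm/a
  chloride contribution → 0.275 μm/a
  ⇒ r_corr(zinc) = 0.7413 μm/a
copper: T>10 °C ⇒ hinge -0.080·(19.9−10) = -0.7920
  sulphur-dioxide contribution → 0.1487 μm/a
  chloride contribution → 0.2251 μm/a
  total first-year rate 0.3738 μm/a
Ordering by μm/a: zinc (0.741) > copper (0.374)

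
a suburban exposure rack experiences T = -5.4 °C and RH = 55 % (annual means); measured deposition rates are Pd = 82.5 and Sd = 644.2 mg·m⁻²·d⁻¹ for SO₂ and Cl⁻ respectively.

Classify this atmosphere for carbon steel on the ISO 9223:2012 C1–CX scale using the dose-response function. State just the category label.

C3

carbon steel: temperature factor f = +0.150·(-15.4) = -2.3100
  Pd branch = 1.77·Pd^0.52·e^(0.02·RH+f) = 5.236 μm/a
  Cl⁻ term: 0.102·644.2^0.62·exp(0.033·55+0.04·-5.4) = 27.84
  sum: 5.236 + 27.84 → r_corr = 33.07 μm/a
Category bounds: 25…50 μm/a bracket r_corr ⇒ C3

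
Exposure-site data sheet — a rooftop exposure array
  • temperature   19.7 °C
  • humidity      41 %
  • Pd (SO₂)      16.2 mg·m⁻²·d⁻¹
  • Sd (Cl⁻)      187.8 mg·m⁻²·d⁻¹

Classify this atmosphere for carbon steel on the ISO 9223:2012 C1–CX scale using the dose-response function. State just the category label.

C3

carbon steel: f(T) = -0.054·(T−10) [T>10 °C] = -0.5238
  SO₂ term: 1.77·16.2^0.52·exp(0.02·41-0.5238) = 10.13
  Sd branch = 0.102·Sd^0.62·e^(0.033·RH+0.04·T) = 22.29 μm/a
  r_corr = 10.13 + 22.29 = 32.42 μm/a
Category bounds: 25…50 μm/a bracket r_corr ⇒ C3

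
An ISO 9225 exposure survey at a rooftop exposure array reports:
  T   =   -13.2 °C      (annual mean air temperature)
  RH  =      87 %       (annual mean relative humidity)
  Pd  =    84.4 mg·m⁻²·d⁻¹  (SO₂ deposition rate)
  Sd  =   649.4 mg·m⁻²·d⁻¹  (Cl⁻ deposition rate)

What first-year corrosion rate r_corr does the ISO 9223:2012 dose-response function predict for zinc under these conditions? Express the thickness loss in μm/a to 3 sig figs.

r_corr = 2.52 μm/a

zinc: f(T) = +0.038·(T−10) [T≤10 °C] = -0.8816
  sulphur-dioxide contribution → 2.058 μm/a
  chloride contribution → 0.4583 μm/a
  ⇒ r_corr(zinc) = 2.516 μm/a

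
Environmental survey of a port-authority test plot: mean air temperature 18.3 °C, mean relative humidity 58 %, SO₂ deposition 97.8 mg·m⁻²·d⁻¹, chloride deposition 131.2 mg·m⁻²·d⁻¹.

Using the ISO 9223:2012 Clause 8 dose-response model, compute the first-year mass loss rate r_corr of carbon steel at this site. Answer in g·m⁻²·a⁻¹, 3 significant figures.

carbon steel: f(T) = -0.054·(T−10) [T>10 °C] = -0.4482
  Pd branch = 1.77·Pd^0.52·e^(0.02·RH+f) = 39.09 μm/a
  Cl⁻ term: 0.102·131.2^0.62·exp(0.033·58+0.04·18.3) = 29.57
  r_corr = 39.09 + 29.57 = 68.66 μm/a
Convert to mass loss: 68.66 μm/a × 7.85 g/cm³ = 539 g·m⁻²·a⁻¹

r_corr = 539 g·m⁻²·a⁻¹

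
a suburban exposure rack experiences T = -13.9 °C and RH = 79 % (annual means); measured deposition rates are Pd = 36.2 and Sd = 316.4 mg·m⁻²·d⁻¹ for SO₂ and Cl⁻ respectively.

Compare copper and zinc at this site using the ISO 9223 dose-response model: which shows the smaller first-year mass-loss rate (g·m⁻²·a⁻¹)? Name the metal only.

copper: T≤10 °C ⇒ hinge +0.126·(-13.9−10) = -3.0114
  SO₂ term: 0.0053·36.2^0.26·exp(0.059·79-3.0114) = 0.07014
  Cl⁻ term: 0.01025·316.4^0.27·exp(0.036·79+0.049·-13.9) = 0.4218
  r_corr = 0.07014 + 0.4218 = 0.492 μm/a
  mass loss = 0.492 μm/a × 8.96 g/cm³ = 4.408 g·m⁻²·a⁻¹
zinc: f(T) = +0.038·(T−10) [T≤10 °C] = -0.9082
  Pd branch = 0.0129·Pd^0.44·e^(0.046·RH+f) = 0.9555 μm/a
  Cl⁻ term: 0.0175·316.4^0.57·exp(0.008·79+0.085·-13.9) = 0.2689
  r_corr = 0.9555 + 0.2689 = 1.224 μm/a
  mass loss = 1.224 μm/a × 7.14 g/cm³ = 8.742 g·m⁻²·a⁻¹
Ordering by g·m⁻²·a⁻¹: zinc (8.74) > copper (4.41)

copper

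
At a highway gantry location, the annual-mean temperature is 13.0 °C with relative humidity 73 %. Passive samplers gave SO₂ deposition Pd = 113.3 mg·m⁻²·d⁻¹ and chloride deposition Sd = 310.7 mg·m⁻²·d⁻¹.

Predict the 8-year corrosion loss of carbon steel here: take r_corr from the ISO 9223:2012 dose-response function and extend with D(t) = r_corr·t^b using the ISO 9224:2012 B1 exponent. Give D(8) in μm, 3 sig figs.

carbon steel: temperature factor f = -0.054·(3.0) = -0.1620
  Pd branch = 1.77·Pd^0.52·e^(0.02·RH+f) = 75.84 μm/a
  Cl⁻ term: 0.102·310.7^0.62·exp(0.033·73+0.04·13.0) = 66.97
  r_corr = 75.84 + 66.97 = 142.8 μm/a
Power-law: D(8) = r_corr · 8^0.523
  D(8) = 142.8 × 8^0.523 = 142.8 × 2.967 = 423.7 μm

D(8) = 424 μm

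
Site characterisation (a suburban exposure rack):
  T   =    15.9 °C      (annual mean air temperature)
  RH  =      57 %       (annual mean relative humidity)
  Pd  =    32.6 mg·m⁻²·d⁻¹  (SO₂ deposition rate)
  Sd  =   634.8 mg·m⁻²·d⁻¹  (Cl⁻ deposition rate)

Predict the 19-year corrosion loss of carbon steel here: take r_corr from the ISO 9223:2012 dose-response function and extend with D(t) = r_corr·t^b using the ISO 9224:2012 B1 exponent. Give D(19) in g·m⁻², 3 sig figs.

D(19) = 3.43e+03 g·m⁻²

carbon steel: T>10 °C ⇒ hinge -0.054·(15.9−10) = -0.3186
  SO₂ term: 1.77·32.6^0.52·exp(0.02·57-0.3186) = 24.64
  Cl⁻ term: 0.102·634.8^0.62·exp(0.033·57+0.04·15.9) = 69.08
  r_corr = 24.64 + 69.08 = 93.72 μm/a
ISO 9224: D(t) = r_corr · t^b with b = 0.523 (carbon steel, B1)
  D(19) = 93.72 × 19^0.523 = 93.72 × 4.664 = 437.1 μm
  Mass loss = 437.1 μm × 7.85 g/cm³ = 3431 g·m⁻²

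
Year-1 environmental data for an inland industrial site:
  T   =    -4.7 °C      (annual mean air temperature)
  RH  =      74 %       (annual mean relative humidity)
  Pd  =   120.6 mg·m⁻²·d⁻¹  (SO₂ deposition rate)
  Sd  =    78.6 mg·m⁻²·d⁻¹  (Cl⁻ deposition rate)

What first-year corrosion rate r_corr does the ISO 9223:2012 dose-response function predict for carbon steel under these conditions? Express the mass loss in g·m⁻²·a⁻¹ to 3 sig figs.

carbon steel: temperature factor f = +0.150·(-14.7) = -2.2050
  SO₂ term: 1.77·120.6^0.52·exp(0.02·74-2.2050) = 10.36
  Sd branch = 0.102·Sd^0.62·e^(0.033·RH+0.04·T) = 14.54 μm/a
  sum: 10.36 + 14.54 → r_corr = 24.9 μm/a
Convert to mass loss: 24.9 μm/a × 7.85 g/cm³ = 195.5 g·m⁻²·a⁻¹

r_corr = 196 g·m⁻²·a⁻¹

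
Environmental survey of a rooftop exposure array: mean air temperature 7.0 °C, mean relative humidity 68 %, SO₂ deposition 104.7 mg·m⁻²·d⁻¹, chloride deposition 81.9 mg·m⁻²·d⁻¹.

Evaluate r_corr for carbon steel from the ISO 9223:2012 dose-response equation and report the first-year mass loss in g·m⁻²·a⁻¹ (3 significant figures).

carbon steel: f(T) = +0.150·(T−10) [T≤10 °C] = -0.4500
  Pd branch = 1.77·Pd^0.52·e^(0.02·RH+f) = 49.38 μm/a
  Cl⁻ term: 0.102·81.9^0.62·exp(0.033·68+0.04·7.0) = 19.54
  sum: 49.38 + 19.54 → r_corr = 68.92 μm/a
Convert to mass loss: 68.92 μm/a × 7.85 g/cm³ = 541 g·m⁻²·a⁻¹

r_corr = 541 g·m⁻²·a⁻¹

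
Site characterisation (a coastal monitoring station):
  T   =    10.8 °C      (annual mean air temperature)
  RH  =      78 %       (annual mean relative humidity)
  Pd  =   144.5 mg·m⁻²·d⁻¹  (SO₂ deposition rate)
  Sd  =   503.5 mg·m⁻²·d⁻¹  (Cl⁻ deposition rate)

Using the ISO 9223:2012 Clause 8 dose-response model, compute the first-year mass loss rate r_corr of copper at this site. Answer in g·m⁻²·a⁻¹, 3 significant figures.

r_corr = 30.0 g·m⁻²·a⁻¹

copper: f(T) = -0.080·(T−10) [T>10 °C] = -0.0640
  Pd branch = 0.0053·Pd^0.26·e^(0.059·RH+f) = 1.806 μm/a
  Sd branch = 0.01025·Sd^0.27·e^(0.036·RH+0.049·T) = 1.547 μm/a
  r_corr = 1.806 + 1.547 = 3.353 μm/a
Convert to mass loss: 3.353 μm/a × 8.96 g/cm³ = 30.04 g·m⁻²·a⁻¹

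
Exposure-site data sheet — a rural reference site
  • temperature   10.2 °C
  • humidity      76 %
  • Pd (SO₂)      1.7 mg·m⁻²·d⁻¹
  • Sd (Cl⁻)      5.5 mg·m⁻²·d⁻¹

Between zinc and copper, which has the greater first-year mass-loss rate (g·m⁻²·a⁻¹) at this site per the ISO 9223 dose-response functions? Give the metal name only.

copper

zinc: f(T) = -0.071·(T−10) [T>10 °C] = -0.0142
  Pd branch = 0.0129·Pd^0.44·e^(0.046·RH+f) = 0.5298 μm/a
  Sd branch = 0.0175·Sd^0.57·e^(0.008·RH+0.085·T) = 0.2021 μm/a
  r_corr = 0.5298 + 0.2021 = 0.7319 μm/a
  mass loss = 0.7319 μm/a × 7.14 g/cm³ = 5.226 g·m⁻²·a⁻¹
copper: f(T) = -0.080·(T−10) [T>10 °C] = -0.0160
  Pd branch = 0.0053·Pd^0.26·e^(0.059·RH+f) = 0.5304 μm/a
  Cl⁻ term: 0.01025·5.5^0.27·exp(0.036·76+0.049·10.2) = 0.413
  r_corr = 0.5304 + 0.413 = 0.9434 μm/a
  mass loss = 0.9434 μm/a × 8.96 g/cm³ = 8.453 g·m⁻²·a⁻¹
Ordering by g·m⁻²·a⁻¹: copper (8.45) > zinc (5.23)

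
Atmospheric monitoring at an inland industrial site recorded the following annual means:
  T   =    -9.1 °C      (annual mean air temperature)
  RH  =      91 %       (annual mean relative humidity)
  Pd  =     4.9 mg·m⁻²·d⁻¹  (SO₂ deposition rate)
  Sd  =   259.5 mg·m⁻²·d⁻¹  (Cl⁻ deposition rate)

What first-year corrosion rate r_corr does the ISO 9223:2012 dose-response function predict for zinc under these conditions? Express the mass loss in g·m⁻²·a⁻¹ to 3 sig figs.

zinc: f(T) = +0.038·(T−10) [T≤10 °C] = -0.7258
  SO₂ term: 0.0129·4.9^0.44·exp(0.046·91-0.7258) = 0.8261
  Cl⁻ term: 0.0175·259.5^0.57·exp(0.008·91+0.085·-9.1) = 0.3975
  sum: 0.8261 + 0.3975 → r_corr = 1.224 μm/a
Convert to mass loss: 1.224 μm/a × 7.14 g/cm³ = 8.736 g·m⁻²·a⁻¹

r_corr = 8.74 g·m⁻²·a⁻¹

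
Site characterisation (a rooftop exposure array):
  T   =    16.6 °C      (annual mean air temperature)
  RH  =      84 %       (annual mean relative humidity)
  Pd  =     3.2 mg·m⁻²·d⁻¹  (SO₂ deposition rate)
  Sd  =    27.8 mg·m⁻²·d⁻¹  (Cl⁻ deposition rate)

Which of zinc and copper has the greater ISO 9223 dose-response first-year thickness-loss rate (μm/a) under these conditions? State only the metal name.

copper

zinc: T>10 °C ⇒ hinge -0.071·(16.6−10) = -0.4686
  SO₂ term: 0.0129·3.2^0.44·exp(0.046·84-0.4686) = 0.6419
  Cl⁻ term: 0.0175·27.8^0.57·exp(0.008·84+0.085·16.6) = 0.9349
  sum: 0.6419 + 0.9349 → r_corr = 1.577 μm/a
copper: temperature factor f = -0.080·(6.6) = -0.5280
  SO₂ term: 0.0053·3.2^0.26·exp(0.059·84-0.5280) = 0.6007
  Sd branch = 0.01025·Sd^0.27·e^(0.036·RH+0.049·T) = 1.167 μm/a
  r_corr = 0.6007 + 1.167 = 1.768 μm/a
Ordering by μm/a: copper (1.77) > zinc (1.58)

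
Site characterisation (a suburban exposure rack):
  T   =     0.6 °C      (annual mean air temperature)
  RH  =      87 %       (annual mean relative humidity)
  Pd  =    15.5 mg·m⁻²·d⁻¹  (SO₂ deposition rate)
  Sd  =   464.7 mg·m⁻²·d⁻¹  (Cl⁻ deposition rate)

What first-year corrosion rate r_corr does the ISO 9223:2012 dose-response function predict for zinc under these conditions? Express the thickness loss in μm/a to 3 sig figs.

zinc: f(T) = +0.038·(T−10) [T≤10 °C] = -0.3572
  SO₂ term: 0.0129·15.5^0.44·exp(0.046·87-0.3572) = 1.649
  Sd branch = 0.0175·Sd^0.57·e^(0.008·RH+0.085·T) = 1.224 μm/a
  sum: 1.649 + 1.224 → r_corr = 2.873 μm/a

r_corr = 2.87 μm/a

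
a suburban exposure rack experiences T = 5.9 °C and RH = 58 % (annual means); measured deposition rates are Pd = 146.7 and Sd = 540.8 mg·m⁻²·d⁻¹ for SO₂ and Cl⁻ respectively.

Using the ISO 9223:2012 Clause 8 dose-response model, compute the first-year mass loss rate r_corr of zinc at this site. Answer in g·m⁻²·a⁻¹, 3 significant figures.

zinc: T≤10 °C ⇒ hinge +0.038·(5.9−10) = -0.1558
  SO₂ term: 0.0129·146.7^0.44·exp(0.046·58-0.1558) = 1.428
  Cl⁻ term: 0.0175·540.8^0.57·exp(0.008·58+0.085·5.9) = 1.66
  sum: 1.428 + 1.66 → r_corr = 3.089 μm/a
Convert to mass loss: 3.089 μm/a × 7.14 g/cm³ = 22.05 g·m⁻²·a⁻¹

r_corr = 22.1 g·m⁻²·a⁻¹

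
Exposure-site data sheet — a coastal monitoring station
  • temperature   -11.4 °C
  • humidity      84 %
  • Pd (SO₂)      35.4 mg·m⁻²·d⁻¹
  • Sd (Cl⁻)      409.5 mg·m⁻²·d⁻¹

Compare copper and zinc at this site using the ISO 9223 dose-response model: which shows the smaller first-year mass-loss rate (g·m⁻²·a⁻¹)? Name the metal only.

copper

copper: T≤10 °C ⇒ hinge +0.126·(-11.4−10) = -2.6964
  sulphur-dioxide contribution → 0.1283 μm/a
  chloride contribution → 0.612 μm/a
  total first-year rate 0.7403 μm/a
  mass loss = 0.7403 μm/a × 8.96 g/cm³ = 6.633 g·m⁻²·a⁻¹
zinc: temperature factor f = +0.038·(-21.4) = -0.8132
  sulphur-dioxide contribution → 1.309 μm/a
  chloride contribution → 0.4009 μm/a
  total first-year rate 1.71 μm/a
  mass loss = 1.71 μm/a × 7.14 g/cm³ = 12.21 g·m⁻²·a⁻¹
Ordering by g·m⁻²·a⁻¹: zinc (12.2) > copper (6.63)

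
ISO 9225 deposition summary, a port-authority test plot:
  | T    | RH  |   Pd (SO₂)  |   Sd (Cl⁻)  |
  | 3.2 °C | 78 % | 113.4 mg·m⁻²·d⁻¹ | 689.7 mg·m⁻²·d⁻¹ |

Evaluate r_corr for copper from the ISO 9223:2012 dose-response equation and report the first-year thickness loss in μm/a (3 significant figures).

copper: temperature factor f = +0.126·(-6.8) = -0.8568
  sulphur-dioxide contribution → 0.7674 μm/a
  chloride contribution → 1.161 μm/a
  total first-year rate 1.928 μm/a

r_corr = 1.93 μm/a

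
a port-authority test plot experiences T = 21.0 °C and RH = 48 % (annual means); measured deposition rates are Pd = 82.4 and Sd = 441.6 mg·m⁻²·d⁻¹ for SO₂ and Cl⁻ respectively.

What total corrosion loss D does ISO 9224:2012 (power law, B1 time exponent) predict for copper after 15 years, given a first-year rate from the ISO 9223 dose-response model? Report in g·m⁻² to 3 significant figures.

D(15) = 52.0 g·m⁻²

copper: f(T) = -0.080·(T−10) [T>10 °C] = -0.8800
  SO₂ term: 0.0053·82.4^0.26·exp(0.059·48-0.8800) = 0.1175
  Cl⁻ term: 0.01025·441.6^0.27·exp(0.036·48+0.049·21.0) = 0.836
  r_corr = 0.1175 + 0.836 = 0.9536 μm/a
ISO 9224: D(t) = r_corr · t^b with b = 0.667 (copper, B1)
  D(15) = 0.9536 × 15^0.667 = 0.9536 × 6.088 = 5.805 μm
  Mass loss = 5.805 μm × 8.96 g/cm³ = 52.01 g·m⁻²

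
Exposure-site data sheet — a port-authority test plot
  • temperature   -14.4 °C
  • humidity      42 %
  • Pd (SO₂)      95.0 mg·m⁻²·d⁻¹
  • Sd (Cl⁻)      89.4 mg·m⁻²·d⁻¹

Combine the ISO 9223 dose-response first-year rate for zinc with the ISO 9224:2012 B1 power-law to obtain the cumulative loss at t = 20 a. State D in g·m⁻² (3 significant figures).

zinc: temperature factor f = +0.038·(-24.4) = -0.9272
  sulphur-dioxide contribution → 0.2613 μm/a
  chloride contribution → 0.09325 μm/a
  ⇒ r_corr(zinc) = 0.3546 μm/a
Long-term exponent b (ISO 9224 Table 2, B1) = 0.813
  D(20) = 0.3546 × 20^0.813 = 0.3546 × 11.42 = 4.05 μm
  Mass loss = 4.05 μm × 7.14 g/cm³ = 28.92 g·m⁻²

D(20) = 28.9 g·m⁻²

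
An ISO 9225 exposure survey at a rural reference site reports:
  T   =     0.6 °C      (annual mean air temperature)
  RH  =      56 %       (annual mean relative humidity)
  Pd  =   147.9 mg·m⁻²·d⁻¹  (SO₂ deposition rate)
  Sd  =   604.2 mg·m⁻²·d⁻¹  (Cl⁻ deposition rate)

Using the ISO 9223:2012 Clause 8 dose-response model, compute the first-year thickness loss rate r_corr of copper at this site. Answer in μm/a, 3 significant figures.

r_corr = 0.608 μm/a

copper: f(T) = +0.126·(T−10) [T≤10 °C] = -1.1844
  Pd branch = 0.0053·Pd^0.26·e^(0.059·RH+f) = 0.1618 μm/a
  Cl⁻ term: 0.01025·604.2^0.27·exp(0.036·56+0.049·0.6) = 0.4466
  r_corr = 0.1618 + 0.4466 = 0.6084 μm/a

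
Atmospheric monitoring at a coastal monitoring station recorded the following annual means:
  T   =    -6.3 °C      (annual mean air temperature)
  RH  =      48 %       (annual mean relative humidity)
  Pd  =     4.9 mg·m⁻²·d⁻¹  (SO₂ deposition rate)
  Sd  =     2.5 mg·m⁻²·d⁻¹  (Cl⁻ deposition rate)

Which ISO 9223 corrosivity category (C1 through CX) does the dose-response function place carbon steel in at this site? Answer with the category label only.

carbon steel: T≤10 °C ⇒ hinge +0.150·(-6.3−10) = -2.4450
  sulphur-dioxide contribution → 0.9161 μm/a
  chloride contribution → 0.682 μm/a
  total first-year rate 1.598 μm/a
ISO 9223 Table 2 (carbon steel): 1.3 < 1.6 ≤ 25 μm/a ⇒ C2

C2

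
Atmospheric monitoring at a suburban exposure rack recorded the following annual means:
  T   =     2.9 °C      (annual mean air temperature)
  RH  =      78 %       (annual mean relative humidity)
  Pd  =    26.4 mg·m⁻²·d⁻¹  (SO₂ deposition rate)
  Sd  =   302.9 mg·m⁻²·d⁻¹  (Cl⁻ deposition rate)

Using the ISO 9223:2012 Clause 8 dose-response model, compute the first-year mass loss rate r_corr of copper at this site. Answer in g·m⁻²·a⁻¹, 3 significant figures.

r_corr = 12.7 g·m⁻²·a⁻¹

copper: T≤10 °C ⇒ hinge +0.126·(2.9−10) = -0.8946
  SO₂ term: 0.0053·26.4^0.26·exp(0.059·78-0.8946) = 0.5058
  Cl⁻ term: 0.01025·302.9^0.27·exp(0.036·78+0.049·2.9) = 0.916
  sum: 0.5058 + 0.916 → r_corr = 1.422 μm/a
Convert to mass loss: 1.422 μm/a × 8.96 g/cm³ = 12.74 g·m⁻²·a⁻¹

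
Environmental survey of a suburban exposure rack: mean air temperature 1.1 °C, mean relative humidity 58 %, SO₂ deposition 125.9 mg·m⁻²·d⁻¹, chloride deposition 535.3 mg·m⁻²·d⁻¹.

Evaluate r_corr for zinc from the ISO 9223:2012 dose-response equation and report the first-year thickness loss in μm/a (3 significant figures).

r_corr = 2.21 μm/a

zinc: T≤10 °C ⇒ hinge +0.038·(1.1−10) = -0.3382
  SO₂ term: 0.0129·125.9^0.44·exp(0.046·58-0.3382) = 1.113
  Sd branch = 0.0175·Sd^0.57·e^(0.008·RH+0.085·T) = 1.098 μm/a
  sum: 1.113 + 1.098 → r_corr = 2.21 μm/a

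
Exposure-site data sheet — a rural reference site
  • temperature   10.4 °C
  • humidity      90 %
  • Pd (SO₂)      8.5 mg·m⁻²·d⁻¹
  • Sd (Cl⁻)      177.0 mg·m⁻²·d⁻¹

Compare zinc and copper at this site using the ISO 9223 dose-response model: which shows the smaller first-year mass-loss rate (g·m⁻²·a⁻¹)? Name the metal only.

zinc

zinc: T>10 °C ⇒ hinge -0.071·(10.4−10) = -0.0284
  sulphur-dioxide contribution → 2.019 μm/a
  chloride contribution → 1.663 μm/a
  ⇒ r_corr(zinc) = 3.683 μm/a
  mass loss = 3.683 μm/a × 7.14 g/cm³ = 26.29 g·m⁻²·a⁻¹
copper: T>10 °C ⇒ hinge -0.080·(10.4−10) = -0.0320
  sulphur-dioxide contribution → 1.812 μm/a
  chloride contribution → 1.762 μm/a
  total first-year rate 3.574 μm/a
  mass loss = 3.574 μm/a × 8.96 g/cm³ = 32.03 g·m⁻²·a⁻¹
Ordering by g·m⁻²·a⁻¹: copper (32) > zinc (26.3)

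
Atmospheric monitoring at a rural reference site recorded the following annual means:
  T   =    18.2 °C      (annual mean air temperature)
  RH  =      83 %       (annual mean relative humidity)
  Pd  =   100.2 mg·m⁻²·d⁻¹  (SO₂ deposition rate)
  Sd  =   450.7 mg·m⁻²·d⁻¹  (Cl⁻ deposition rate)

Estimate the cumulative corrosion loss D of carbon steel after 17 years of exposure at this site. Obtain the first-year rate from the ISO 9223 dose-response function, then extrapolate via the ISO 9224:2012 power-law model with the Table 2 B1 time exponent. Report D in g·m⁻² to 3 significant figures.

D(17) = 7.26e+03 g·m⁻²

carbon steel: temperature factor f = -0.054·(8.2) = -0.4428
  sulphur-dioxide contribution → 65.62 μm/a
  chloride contribution → 144.4 μm/a
  ⇒ r_corr(carbon steel) = 210.1 μm/a
Power-law: D(17) = r_corr · 17^0.523
  D(17) = 210.1 × 17^0.523 = 210.1 × 4.401 = 924.5 μm
  Mass loss = 924.5 μm × 7.85 g/cm³ = 7257 g·m⁻²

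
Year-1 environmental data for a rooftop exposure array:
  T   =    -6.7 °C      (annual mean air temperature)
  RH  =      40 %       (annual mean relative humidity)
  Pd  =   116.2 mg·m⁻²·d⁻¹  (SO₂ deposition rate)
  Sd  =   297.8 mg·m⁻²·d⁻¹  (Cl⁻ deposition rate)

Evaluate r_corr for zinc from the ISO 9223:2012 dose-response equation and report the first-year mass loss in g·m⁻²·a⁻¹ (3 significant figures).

zinc: f(T) = +0.038·(T−10) [T≤10 °C] = -0.6346
  Pd branch = 0.0129·Pd^0.44·e^(0.046·RH+f) = 0.349 μm/a
  Cl⁻ term: 0.0175·297.8^0.57·exp(0.008·40+0.085·-6.7) = 0.3506
  sum: 0.349 + 0.3506 → r_corr = 0.6996 μm/a
Convert to mass loss: 0.6996 μm/a × 7.14 g/cm³ = 4.995 g·m⁻²·a⁻¹

r_corr = 4.99 g·m⁻²·a⁻¹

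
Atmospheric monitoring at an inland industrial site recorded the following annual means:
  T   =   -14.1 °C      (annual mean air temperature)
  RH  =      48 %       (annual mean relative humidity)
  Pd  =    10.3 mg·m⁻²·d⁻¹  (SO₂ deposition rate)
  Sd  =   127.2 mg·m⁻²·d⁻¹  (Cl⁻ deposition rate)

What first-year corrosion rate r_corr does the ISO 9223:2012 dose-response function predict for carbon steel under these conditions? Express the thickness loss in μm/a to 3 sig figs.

r_corr = 6.12 μm/a

carbon steel: T≤10 °C ⇒ hinge +0.150·(-14.1−10) = -3.6150
  Pd branch = 1.77·Pd^0.52·e^(0.02·RH+f) = 0.4184 μm/a
  Cl⁻ term: 0.102·127.2^0.62·exp(0.033·48+0.04·-14.1) = 5.706
  sum: 0.4184 + 5.706 → r_corr = 6.125 μm/a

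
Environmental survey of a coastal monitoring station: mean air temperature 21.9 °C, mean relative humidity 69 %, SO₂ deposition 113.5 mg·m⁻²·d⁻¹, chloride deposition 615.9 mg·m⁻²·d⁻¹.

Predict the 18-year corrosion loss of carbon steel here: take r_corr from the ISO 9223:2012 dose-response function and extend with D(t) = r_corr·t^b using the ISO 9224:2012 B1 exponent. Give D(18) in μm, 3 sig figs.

carbon steel: f(T) = -0.054·(T−10) [T>10 °C] = -0.6426
  Pd branch = 1.77·Pd^0.52·e^(0.02·RH+f) = 43.33 μm/a
  Cl⁻ term: 0.102·615.9^0.62·exp(0.033·69+0.04·21.9) = 128.1
  sum: 43.33 + 128.1 → r_corr = 171.4 μm/a
Power-law: D(18) = r_corr · 18^0.523
  D(18) = 171.4 × 18^0.523 = 171.4 × 4.534 = 777.2 μm

D(18) = 777 μm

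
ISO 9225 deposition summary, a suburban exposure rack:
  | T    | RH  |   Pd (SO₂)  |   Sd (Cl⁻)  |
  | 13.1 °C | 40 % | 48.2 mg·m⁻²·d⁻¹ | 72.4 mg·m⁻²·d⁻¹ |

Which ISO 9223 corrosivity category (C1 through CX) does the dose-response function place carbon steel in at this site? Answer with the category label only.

C3

carbon steel: T>10 °C ⇒ hinge -0.054·(13.1−10) = -0.1674
  SO₂ term: 1.77·48.2^0.52·exp(0.02·40-0.1674) = 25
  Sd branch = 0.102·Sd^0.62·e^(0.033·RH+0.04·T) = 9.172 μm/a
  sum: 25 + 9.172 → r_corr = 34.17 μm/a
Category bounds: 25…50 μm/a bracket r_corr ⇒ C3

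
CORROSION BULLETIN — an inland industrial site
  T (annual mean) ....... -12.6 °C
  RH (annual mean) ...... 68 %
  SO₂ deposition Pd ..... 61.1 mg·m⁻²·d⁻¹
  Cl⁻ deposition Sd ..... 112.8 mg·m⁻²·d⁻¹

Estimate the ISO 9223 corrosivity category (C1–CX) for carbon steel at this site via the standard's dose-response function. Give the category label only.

carbon steel: temperature factor f = +0.150·(-22.6) = -3.3900
  Pd branch = 1.77·Pd^0.52·e^(0.02·RH+f) = 1.973 μm/a
  Cl⁻ term: 0.102·112.8^0.62·exp(0.033·68+0.04·-12.6) = 10.88
  r_corr = 1.973 + 10.88 = 12.85 μm/a
12.9 μm/a falls in (1.3, 25] for carbon steel → category C2

C2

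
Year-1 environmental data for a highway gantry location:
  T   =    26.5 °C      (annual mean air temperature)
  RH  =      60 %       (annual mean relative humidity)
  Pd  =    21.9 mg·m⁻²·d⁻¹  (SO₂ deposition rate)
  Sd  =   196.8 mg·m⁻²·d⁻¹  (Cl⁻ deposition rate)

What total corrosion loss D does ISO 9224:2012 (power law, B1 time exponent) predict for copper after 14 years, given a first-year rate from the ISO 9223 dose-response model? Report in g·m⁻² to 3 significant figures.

copper: temperature factor f = -0.080·(16.5) = -1.3200
  SO₂ term: 0.0053·21.9^0.26·exp(0.059·60-1.3200) = 0.1089
  Cl⁻ term: 0.01025·196.8^0.27·exp(0.036·60+0.049·26.5) = 1.356
  r_corr = 0.1089 + 1.356 = 1.464 μm/a
Long-term exponent b (ISO 9224 Table 2, B1) = 0.667
  D(14) = 1.464 × 14^0.667 = 1.464 × 5.814 = 8.514 μm
  Mass loss = 8.514 μm × 8.96 g/cm³ = 76.29 g·m⁻²

D(14) = 76.3 g·m⁻²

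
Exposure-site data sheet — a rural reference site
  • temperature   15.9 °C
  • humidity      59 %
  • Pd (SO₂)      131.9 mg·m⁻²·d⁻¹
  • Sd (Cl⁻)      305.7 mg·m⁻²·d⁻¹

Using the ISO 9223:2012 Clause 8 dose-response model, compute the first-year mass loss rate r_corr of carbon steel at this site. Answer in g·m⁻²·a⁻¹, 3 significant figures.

r_corr = 785 g·m⁻²·a⁻¹

carbon steel: temperature factor f = -0.054·(5.9) = -0.3186
  SO₂ term: 1.77·131.9^0.52·exp(0.02·59-0.3186) = 53.04
  Sd branch = 0.102·Sd^0.62·e^(0.033·RH+0.04·T) = 46.91 μm/a
  sum: 53.04 + 46.91 → r_corr = 99.95 μm/a
Convert to mass loss: 99.95 μm/a × 7.85 g/cm³ = 784.6 g·m⁻²·a⁻¹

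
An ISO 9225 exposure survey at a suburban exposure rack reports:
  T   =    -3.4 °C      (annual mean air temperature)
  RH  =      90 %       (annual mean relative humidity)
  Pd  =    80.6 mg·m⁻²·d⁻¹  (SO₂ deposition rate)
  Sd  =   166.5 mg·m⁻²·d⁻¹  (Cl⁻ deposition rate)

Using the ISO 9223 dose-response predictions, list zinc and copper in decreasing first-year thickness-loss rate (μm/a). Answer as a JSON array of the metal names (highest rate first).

["zinc", "copper"]

zinc: temperature factor f = +0.038·(-13.4) = -0.5092
  sulphur-dioxide contribution → 3.359 μm/a
  chloride contribution → 0.4971 μm/a
  ⇒ r_corr(zinc) = 3.856 μm/a
copper: f(T) = +0.126·(T−10) [T≤10 °C] = -1.6884
  sulphur-dioxide contribution → 0.6205 μm/a
  chloride contribution → 0.8816 μm/a
  ⇒ r_corr(copper) = 1.502 μm/a
Ordering by μm/a: zinc (3.86) > copper (1.5)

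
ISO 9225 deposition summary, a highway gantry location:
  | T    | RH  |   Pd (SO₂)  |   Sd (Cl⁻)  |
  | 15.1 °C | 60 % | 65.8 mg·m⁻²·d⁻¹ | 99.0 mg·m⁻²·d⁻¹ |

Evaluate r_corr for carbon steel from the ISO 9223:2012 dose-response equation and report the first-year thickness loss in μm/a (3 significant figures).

r_corr = 62.7 μm/a

carbon steel: f(T) = -0.054·(T−10) [T>10 °C] = -0.2754
  Pd branch = 1.77·Pd^0.52·e^(0.02·RH+f) = 39.35 μm/a
  Sd branch = 0.102·Sd^0.62·e^(0.033·RH+0.04·T) = 23.34 μm/a
  r_corr = 39.35 + 23.34 = 62.7 μm/a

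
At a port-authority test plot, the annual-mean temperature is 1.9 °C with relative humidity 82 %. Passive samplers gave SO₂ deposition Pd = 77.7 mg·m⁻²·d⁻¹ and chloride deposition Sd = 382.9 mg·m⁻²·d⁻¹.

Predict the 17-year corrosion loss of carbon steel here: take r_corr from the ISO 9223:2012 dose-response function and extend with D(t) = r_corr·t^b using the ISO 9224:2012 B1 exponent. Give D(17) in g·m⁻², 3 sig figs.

D(17) = 3.17e+03 g·m⁻²

carbon steel: temperature factor f = +0.150·(-8.1) = -1.2150
  Pd branch = 1.77·Pd^0.52·e^(0.02·RH+f) = 26.04 μm/a
  Cl⁻ term: 0.102·382.9^0.62·exp(0.033·82+0.04·1.9) = 65.81
  sum: 26.04 + 65.81 → r_corr = 91.85 μm/a
Long-term exponent b (ISO 9224 Table 2, B1) = 0.523
  D(17) = 91.85 × 17^0.523 = 91.85 × 4.401 = 404.2 μm
  Mass loss = 404.2 μm × 7.85 g/cm³ = 3173 g·m⁻²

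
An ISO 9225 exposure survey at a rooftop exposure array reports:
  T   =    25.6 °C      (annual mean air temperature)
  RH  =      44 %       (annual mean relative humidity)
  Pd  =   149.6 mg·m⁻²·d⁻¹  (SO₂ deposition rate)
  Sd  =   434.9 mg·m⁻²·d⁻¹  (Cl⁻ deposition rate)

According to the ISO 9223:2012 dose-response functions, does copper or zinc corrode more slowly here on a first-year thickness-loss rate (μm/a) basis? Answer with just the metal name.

copper: f(T) = -0.080·(T−10) [T>10 °C] = -1.2480
  sulphur-dioxide contribution → 0.07502 μm/a
  chloride contribution → 0.9032 μm/a
  ⇒ r_corr(copper) = 0.9782 μm/a
zinc: f(T) = -0.071·(T−10) [T>10 °C] = -1.1076
  sulphur-dioxide contribution → 0.2921 μm/a
  chloride contribution → 6.995 μm/a
  ⇒ r_corr(zinc) = 7.288 μm/a
Ordering by μm/a: zinc (7.29) > copper (0.978)

copper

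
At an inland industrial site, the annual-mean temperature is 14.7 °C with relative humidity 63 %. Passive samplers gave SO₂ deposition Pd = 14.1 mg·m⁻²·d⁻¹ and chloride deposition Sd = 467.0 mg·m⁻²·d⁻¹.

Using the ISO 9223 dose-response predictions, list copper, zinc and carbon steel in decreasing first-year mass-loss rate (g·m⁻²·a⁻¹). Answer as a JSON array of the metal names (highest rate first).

["carbon steel", "zinc", "copper"]

copper: temperature factor f = -0.080·(4.7) = -0.3760
  Pd branch = 0.0053·Pd^0.26·e^(0.059·RH+f) = 0.2979 μm/a
  Cl⁻ term: 0.01025·467.0^0.27·exp(0.036·63+0.049·14.7) = 1.07
  sum: 0.2979 + 1.07 → r_corr = 1.368 μm/a
  mass loss = 1.368 μm/a × 8.96 g/cm³ = 12.25 g·m⁻²·a⁻¹
zinc: f(T) = -0.071·(T−10) [T>10 °C] = -0.3337
  Pd branch = 0.0129·Pd^0.44·e^(0.046·RH+f) = 0.5369 μm/a
  Sd branch = 0.0175·Sd^0.57·e^(0.008·RH+0.085·T) = 3.358 μm/a
  r_corr = 0.5369 + 3.358 = 3.895 μm/a
  mass loss = 3.895 μm/a × 7.14 g/cm³ = 27.81 g·m⁻²·a⁻¹
carbon steel: T>10 °C ⇒ hinge -0.054·(14.7−10) = -0.2538
  SO₂ term: 1.77·14.1^0.52·exp(0.02·63-0.2538) = 19.17
  Sd branch = 0.102·Sd^0.62·e^(0.033·RH+0.04·T) = 66.35 μm/a
  r_corr = 19.17 + 66.35 = 85.52 μm/a
  mass loss = 85.52 μm/a × 7.85 g/cm³ = 671.3 g·m⁻²·a⁻¹
Ordering by g·m⁻²·a⁻¹: carbon steel (671) > zinc (27.8) > copper (12.3)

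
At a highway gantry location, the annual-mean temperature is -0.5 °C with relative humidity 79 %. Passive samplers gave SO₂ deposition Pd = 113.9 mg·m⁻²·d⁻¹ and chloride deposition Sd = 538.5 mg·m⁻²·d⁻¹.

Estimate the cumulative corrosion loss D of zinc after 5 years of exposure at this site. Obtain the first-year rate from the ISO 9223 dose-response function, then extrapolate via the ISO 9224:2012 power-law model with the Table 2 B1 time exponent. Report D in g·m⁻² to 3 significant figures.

D(5) = 99.6 g·m⁻²

zinc: temperature factor f = +0.038·(-10.5) = -0.3990
  Pd branch = 0.0129·Pd^0.44·e^(0.046·RH+f) = 2.633 μm/a
  Cl⁻ term: 0.0175·538.5^0.57·exp(0.008·79+0.085·-0.5) = 1.137
  r_corr = 2.633 + 1.137 = 3.77 μm/a
Power-law: D(5) = r_corr · 5^0.813
  D(5) = 3.77 × 5^0.813 = 3.77 × 3.701 = 13.95 μm
  Mass loss = 13.95 μm × 7.14 g/cm³ = 99.61 g·m⁻²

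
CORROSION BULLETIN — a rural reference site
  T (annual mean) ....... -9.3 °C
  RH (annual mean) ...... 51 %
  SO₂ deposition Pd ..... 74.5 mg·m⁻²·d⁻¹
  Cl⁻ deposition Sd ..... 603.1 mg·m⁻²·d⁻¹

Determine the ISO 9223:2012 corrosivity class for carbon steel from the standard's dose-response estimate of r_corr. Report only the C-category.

carbon steel: T≤10 °C ⇒ hinge +0.150·(-9.3−10) = -2.8950
  Pd branch = 1.77·Pd^0.52·e^(0.02·RH+f) = 2.554 μm/a
  Cl⁻ term: 0.102·603.1^0.62·exp(0.033·51+0.04·-9.3) = 20.04
  sum: 2.554 + 20.04 → r_corr = 22.59 μm/a
22.6 μm/a falls in (1.3, 25] for carbon steel → category C2

C2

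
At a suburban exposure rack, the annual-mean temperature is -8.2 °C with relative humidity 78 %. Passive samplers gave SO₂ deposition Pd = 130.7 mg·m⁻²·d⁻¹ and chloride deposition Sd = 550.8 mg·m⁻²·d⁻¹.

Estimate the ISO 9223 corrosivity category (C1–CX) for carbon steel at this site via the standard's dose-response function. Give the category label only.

carbon steel: T≤10 °C ⇒ hinge +0.150·(-8.2−10) = -2.7300
  Pd branch = 1.77·Pd^0.52·e^(0.02·RH+f) = 6.923 μm/a
  Sd branch = 0.102·Sd^0.62·e^(0.033·RH+0.04·T) = 48.24 μm/a
  r_corr = 6.923 + 48.24 = 55.17 μm/a
55.2 μm/a falls in (50, 80] for carbon steel → category C4

C4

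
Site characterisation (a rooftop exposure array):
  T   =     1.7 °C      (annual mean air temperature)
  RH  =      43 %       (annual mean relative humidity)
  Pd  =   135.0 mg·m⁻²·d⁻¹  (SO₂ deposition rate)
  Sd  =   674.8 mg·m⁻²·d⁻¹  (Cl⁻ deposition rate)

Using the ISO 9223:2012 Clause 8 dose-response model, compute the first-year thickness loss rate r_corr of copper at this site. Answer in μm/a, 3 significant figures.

copper: T≤10 °C ⇒ hinge +0.126·(1.7−10) = -1.0458
  Pd branch = 0.0053·Pd^0.26·e^(0.059·RH+f) = 0.08429 μm/a
  Sd branch = 0.01025·Sd^0.27·e^(0.036·RH+0.049·T) = 0.3041 μm/a
  r_corr = 0.08429 + 0.3041 = 0.3884 μm/a

r_corr = 0.388 μm/a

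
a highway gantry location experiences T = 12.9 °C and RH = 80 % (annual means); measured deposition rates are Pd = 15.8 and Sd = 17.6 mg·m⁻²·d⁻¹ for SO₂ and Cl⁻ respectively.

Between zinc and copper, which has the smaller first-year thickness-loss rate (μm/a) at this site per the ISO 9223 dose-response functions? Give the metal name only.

zinc: temperature factor f = -0.071·(2.9) = -0.2059
  SO₂ term: 0.0129·15.8^0.44·exp(0.046·80-0.2059) = 1.402
  Sd branch = 0.0175·Sd^0.57·e^(0.008·RH+0.085·T) = 0.5095 μm/a
  sum: 1.402 + 0.5095 → r_corr = 1.912 μm/a
copper: temperature factor f = -0.080·(2.9) = -0.2320
  SO₂ term: 0.0053·15.8^0.26·exp(0.059·80-0.2320) = 0.9661
  Sd branch = 0.01025·Sd^0.27·e^(0.036·RH+0.049·T) = 0.7452 μm/a
  sum: 0.9661 + 0.7452 → r_corr = 1.711 μm/a
Ordering by μm/a: zinc (1.91) > copper (1.71)

copper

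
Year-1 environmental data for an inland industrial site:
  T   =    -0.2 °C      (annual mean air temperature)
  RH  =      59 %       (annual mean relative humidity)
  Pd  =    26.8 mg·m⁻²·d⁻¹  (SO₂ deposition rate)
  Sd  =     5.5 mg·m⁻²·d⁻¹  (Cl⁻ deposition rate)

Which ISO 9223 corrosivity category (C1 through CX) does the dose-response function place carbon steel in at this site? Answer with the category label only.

carbon steel: f(T) = +0.150·(T−10) [T≤10 °C] = -1.5300
  sulphur-dioxide contribution → 6.896 μm/a
  chloride contribution → 2.04 μm/a
  ⇒ r_corr(carbon steel) = 8.936 μm/a
ISO 9223 Table 2 (carbon steel): 1.3 < 8.94 ≤ 25 μm/a ⇒ C2

C2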